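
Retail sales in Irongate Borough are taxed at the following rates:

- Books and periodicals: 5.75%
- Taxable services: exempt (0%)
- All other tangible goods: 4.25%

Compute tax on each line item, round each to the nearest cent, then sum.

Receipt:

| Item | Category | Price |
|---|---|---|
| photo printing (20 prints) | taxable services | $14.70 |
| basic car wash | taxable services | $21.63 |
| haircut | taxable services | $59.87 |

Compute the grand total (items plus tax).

Photo printing (20 prints) $14.70: taxable services → 0% → $0.00
Basic car wash $21.63: taxable services → 0% → $0.00
Haircut $59.87: taxable services → 0% → $0.00
Subtotal = $96.20; tax = $0.00; total due = $96.20

$96.20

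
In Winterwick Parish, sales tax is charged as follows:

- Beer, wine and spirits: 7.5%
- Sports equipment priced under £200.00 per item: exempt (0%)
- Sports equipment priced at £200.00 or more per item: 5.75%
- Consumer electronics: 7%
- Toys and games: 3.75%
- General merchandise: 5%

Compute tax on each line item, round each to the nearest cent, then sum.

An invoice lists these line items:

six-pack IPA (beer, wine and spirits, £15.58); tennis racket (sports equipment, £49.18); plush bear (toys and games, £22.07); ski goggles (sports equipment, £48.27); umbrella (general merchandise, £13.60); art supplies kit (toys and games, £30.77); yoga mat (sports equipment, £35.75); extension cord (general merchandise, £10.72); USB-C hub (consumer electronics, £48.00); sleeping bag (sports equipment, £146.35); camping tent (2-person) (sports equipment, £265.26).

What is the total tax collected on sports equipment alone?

Tennis racket £49.18: sports equipment, under £200.00 → 0% → £0.00
Ski goggles £48.27: sports equipment, under £200.00 → 0% → £0.00
Yoga mat £35.75: sports equipment, under £200.00 → 0% → £0.00
Sleeping bag £146.35: sports equipment, under £200.00 → 0% → £0.00
Camping tent (2-person) £265.26: sports equipment, £200.00 or more → 5.75% → £15.25
Tax on sports equipment = £0.00 + £0.00 + £0.00 + £0.00 + £15.25 = £15.25

£15.25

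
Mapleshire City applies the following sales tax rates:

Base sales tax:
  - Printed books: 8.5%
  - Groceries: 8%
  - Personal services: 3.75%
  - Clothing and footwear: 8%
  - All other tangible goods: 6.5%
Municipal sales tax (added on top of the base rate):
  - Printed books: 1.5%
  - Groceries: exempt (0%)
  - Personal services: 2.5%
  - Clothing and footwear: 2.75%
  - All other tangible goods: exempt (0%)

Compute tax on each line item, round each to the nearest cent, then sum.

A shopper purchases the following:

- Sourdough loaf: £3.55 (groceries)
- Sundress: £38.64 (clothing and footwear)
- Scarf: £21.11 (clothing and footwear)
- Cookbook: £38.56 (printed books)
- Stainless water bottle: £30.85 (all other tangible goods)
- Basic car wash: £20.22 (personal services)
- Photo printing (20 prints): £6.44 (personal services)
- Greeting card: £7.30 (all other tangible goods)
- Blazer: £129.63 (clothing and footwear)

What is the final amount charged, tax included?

Sourdough loaf £3.55: groceries → 8% + 0% municipal = 8% → £0.28
Sundress £38.64: clothing and footwear → 8% + 2.75% municipal = 10.75% → £4.15
Scarf £21.11: clothing and footwear → 8% + 2.75% municipal = 10.75% → £2.27
Cookbook £38.56: printed books → 8.5% + 1.5% municipal = 10% → £3.86
Stainless water bottle £30.85: all other tangible goods → 6.5% + 0% municipal = 6.5% → £2.01
Basic car wash £20.22: personal services → 3.75% + 2.5% municipal = 6.25% → £1.26
Photo printing (20 prints) £6.44: personal services → 3.75% + 2.5% municipal = 6.25% → £0.40
Greeting card £7.30: all other tangible goods → 6.5% + 0% municipal = 6.5% → £0.47
Blazer £129.63: clothing and footwear → 8% + 2.75% municipal = 10.75% → £13.94
Subtotal = £296.30; tax = £28.64; total due = £324.94

£324.94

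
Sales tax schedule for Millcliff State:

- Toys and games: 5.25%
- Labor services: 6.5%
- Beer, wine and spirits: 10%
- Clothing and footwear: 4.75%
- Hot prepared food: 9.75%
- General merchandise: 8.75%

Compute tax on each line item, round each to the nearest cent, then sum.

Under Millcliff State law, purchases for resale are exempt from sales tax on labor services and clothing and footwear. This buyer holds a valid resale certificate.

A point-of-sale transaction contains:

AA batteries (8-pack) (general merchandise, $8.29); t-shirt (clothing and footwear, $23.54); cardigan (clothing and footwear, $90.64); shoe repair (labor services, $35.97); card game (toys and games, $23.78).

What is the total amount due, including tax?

$184.20

AA batteries (8-pack) $8.29: general merchandise → 8.75% → $0.73
T-shirt $23.54: clothing and footwear, buyer-exempt → 0% → $0.00
Cardigan $90.64: clothing and footwear, buyer-exempt → 0% → $0.00
Shoe repair $35.97: labor services, buyer-exempt → 0% → $0.00
Card game $23.78: toys and games → 5.25% → $1.25
Subtotal = $182.22; tax = $1.98; total due = $184.20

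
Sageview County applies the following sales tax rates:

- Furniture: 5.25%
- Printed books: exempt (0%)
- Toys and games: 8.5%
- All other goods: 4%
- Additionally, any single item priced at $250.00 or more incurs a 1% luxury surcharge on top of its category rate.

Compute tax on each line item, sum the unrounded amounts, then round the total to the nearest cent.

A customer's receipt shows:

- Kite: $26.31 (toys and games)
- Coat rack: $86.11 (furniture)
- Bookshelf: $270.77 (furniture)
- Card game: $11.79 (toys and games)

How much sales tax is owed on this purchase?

$24.68

Kite $26.31: toys and games → 8.5% → $2.23635
Coat rack $86.11: furniture → 5.25% → $4.520775
Bookshelf $270.77: furniture → 5.25% + 1% surcharge = 6.25% → $16.923125
Card game $11.79: toys and games → 8.5% → $1.00215
Unrounded tax sum = $24.6824 → $24.68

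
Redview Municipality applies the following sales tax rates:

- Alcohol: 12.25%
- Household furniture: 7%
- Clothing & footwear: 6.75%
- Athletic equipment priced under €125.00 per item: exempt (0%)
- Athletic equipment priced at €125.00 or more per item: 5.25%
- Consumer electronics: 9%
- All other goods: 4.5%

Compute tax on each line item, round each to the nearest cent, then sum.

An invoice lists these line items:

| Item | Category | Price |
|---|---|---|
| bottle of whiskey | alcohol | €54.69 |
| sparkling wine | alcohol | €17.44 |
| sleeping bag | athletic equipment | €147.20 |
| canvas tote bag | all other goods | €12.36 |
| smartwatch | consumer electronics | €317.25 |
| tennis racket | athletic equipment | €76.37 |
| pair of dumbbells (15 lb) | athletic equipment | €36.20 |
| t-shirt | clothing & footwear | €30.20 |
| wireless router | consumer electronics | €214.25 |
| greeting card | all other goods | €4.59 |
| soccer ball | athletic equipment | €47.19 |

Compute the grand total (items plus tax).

€1024.95

Bottle of whiskey €54.69: alcohol → 12.25% → €6.70
Sparkling wine €17.44: alcohol → 12.25% → €2.14
Sleeping bag €147.20: athletic equipment, €125.00 or more → 5.25% → €7.73
Canvas tote bag €12.36: all other goods → 4.5% → €0.56
Smartwatch €317.25: consumer electronics → 9% → €28.55
Tennis racket €76.37: athletic equipment, under €125.00 → 0% → €0.00
Pair of dumbbells (15 lb) €36.20: athletic equipment, under €125.00 → 0% → €0.00
T-shirt €30.20: clothing & footwear → 6.75% → €2.04
Wireless router €214.25: consumer electronics → 9% → €19.28
Greeting card €4.59: all other goods → 4.5% → €0.21
Soccer ball €47.19: athletic equipment, under €125.00 → 0% → €0.00
Subtotal = €957.74; tax = €67.21; total due = €1024.95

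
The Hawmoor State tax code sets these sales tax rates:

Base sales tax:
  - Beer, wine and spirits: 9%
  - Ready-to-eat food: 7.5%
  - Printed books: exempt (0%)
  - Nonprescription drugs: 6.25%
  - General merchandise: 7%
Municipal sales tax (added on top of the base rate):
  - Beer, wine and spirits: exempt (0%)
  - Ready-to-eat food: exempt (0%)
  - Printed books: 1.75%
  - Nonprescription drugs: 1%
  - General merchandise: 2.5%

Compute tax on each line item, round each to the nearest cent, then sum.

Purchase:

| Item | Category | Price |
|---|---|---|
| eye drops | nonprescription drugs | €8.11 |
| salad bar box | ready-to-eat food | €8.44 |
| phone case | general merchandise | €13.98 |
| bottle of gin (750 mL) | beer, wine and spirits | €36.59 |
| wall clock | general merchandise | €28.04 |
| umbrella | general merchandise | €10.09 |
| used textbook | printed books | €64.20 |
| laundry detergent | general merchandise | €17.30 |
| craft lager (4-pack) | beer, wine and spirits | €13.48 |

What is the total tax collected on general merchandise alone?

€6.59

Phone case €13.98: general merchandise → 7% + 2.5% municipal = 9.5% → €1.33
Wall clock €28.04: general merchandise → 7% + 2.5% municipal = 9.5% → €2.66
Umbrella €10.09: general merchandise → 7% + 2.5% municipal = 9.5% → €0.96
Laundry detergent €17.30: general merchandise → 7% + 2.5% municipal = 9.5% → €1.64
Tax on general merchandise = €1.33 + €2.66 + €0.96 + €1.64 = €6.59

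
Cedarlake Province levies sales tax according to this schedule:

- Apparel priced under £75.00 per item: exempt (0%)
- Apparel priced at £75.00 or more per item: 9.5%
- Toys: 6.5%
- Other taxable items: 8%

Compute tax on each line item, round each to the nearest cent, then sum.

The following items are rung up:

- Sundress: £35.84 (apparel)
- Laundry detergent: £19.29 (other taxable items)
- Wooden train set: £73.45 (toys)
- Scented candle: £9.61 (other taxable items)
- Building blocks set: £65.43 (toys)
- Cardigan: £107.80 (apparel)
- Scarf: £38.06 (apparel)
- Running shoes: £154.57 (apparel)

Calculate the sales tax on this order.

£36.25

Sundress £35.84: apparel, under £75.00 → 0% → £0.00
Laundry detergent £19.29: other taxable items → 8% → £1.54
Wooden train set £73.45: toys → 6.5% → £4.77
Scented candle £9.61: other taxable items → 8% → £0.77
Building blocks set £65.43: toys → 6.5% → £4.25
Cardigan £107.80: apparel, £75.00 or more → 9.5% → £10.24
Scarf £38.06: apparel, under £75.00 → 0% → £0.00
Running shoes £154.57: apparel, £75.00 or more → 9.5% → £14.68
Total tax = £1.54 + £4.77 + £0.77 + £4.25 + £10.24 + £14.68 = £36.25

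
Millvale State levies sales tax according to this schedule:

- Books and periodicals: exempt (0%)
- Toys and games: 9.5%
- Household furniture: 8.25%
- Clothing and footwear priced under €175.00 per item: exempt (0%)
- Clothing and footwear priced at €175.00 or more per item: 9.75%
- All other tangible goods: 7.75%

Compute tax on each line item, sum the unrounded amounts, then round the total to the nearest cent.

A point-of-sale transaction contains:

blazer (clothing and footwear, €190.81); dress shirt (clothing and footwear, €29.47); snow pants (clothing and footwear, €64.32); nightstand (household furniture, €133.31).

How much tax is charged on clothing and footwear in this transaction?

€18.60

Blazer €190.81: clothing and footwear, €175.00 or more → 9.75% → €18.603975
Dress shirt €29.47: clothing and footwear, under €175.00 → 0% → €0.00
Snow pants €64.32: clothing and footwear, under €175.00 → 0% → €0.00
Tax on clothing and footwear: unrounded sum = €18.603975 → €18.60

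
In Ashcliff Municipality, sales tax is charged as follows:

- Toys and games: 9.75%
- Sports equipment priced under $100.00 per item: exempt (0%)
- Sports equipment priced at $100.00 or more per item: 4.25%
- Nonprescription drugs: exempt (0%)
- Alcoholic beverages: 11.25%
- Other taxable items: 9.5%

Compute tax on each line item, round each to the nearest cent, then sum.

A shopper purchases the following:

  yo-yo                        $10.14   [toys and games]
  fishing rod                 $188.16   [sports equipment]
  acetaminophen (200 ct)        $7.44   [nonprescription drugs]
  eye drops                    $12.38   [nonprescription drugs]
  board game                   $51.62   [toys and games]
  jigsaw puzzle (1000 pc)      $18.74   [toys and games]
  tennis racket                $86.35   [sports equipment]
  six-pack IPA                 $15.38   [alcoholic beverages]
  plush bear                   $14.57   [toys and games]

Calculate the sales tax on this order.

Yo-yo $10.14: toys and games → 9.75% → $0.99
Fishing rod $188.16: sports equipment, $100.00 or more → 4.25% → $8.00
Acetaminophen (200 ct) $7.44: nonprescription drugs → 0% → $0.00
Eye drops $12.38: nonprescription drugs → 0% → $0.00
Board game $51.62: toys and games → 9.75% → $5.03
Jigsaw puzzle (1000 pc) $18.74: toys and games → 9.75% → $1.83
Tennis racket $86.35: sports equipment, under $100.00 → 0% → $0.00
Six-pack IPA $15.38: alcoholic beverages → 11.25% → $1.73
Plush bear $14.57: toys and games → 9.75% → $1.42
Total tax = $0.99 + $8.00 + $5.03 + $1.83 + $1.73 + $1.42 = $19.00

$19.00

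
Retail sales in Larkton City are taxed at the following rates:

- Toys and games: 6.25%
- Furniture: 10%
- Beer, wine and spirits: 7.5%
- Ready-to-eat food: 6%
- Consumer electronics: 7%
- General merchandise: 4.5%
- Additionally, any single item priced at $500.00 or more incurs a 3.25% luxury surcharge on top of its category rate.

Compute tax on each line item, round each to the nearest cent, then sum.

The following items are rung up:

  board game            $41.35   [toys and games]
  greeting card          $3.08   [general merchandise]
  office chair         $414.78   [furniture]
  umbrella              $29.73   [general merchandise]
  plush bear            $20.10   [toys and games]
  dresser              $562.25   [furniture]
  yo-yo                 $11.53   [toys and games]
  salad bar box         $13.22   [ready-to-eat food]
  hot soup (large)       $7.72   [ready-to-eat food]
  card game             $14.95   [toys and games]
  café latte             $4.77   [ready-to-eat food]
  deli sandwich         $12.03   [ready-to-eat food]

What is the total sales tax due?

Board game $41.35: toys and games → 6.25% → $2.58
Greeting card $3.08: general merchandise → 4.5% → $0.14
Office chair $414.78: furniture → 10% → $41.48
Umbrella $29.73: general merchandise → 4.5% → $1.34
Plush bear $20.10: toys and games → 6.25% → $1.26
Dresser $562.25: furniture → 10% + 3.25% surcharge = 13.25% → $74.50
Yo-yo $11.53: toys and games → 6.25% → $0.72
Salad bar box $13.22: ready-to-eat food → 6% → $0.79
Hot soup (large) $7.72: ready-to-eat food → 6% → $0.46
Card game $14.95: toys and games → 6.25% → $0.93
Café latte $4.77: ready-to-eat food → 6% → $0.29
Deli sandwich $12.03: ready-to-eat food → 6% → $0.72
Total tax = $2.58 + $0.14 + $41.48 + $1.34 + $1.26 + $74.50 + $0.72 + $0.79 + $0.46 + $0.93 + $0.29 + $0.72 = $125.21

$125.21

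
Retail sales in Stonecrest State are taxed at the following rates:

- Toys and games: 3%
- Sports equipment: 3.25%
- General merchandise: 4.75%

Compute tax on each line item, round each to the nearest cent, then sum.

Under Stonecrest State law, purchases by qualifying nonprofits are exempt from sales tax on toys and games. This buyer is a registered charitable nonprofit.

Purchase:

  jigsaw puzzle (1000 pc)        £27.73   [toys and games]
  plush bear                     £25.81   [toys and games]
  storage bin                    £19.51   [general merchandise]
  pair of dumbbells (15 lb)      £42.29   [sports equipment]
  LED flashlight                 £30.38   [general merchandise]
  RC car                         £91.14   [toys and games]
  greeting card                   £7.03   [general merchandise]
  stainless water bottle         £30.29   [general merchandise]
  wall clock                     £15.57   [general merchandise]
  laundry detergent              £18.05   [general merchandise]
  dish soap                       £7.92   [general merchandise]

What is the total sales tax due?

Jigsaw puzzle (1000 pc) £27.73: toys and games, buyer-exempt → 0% → £0.00
Plush bear £25.81: toys and games, buyer-exempt → 0% → £0.00
Storage bin £19.51: general merchandise → 4.75% → £0.93
Pair of dumbbells (15 lb) £42.29: sports equipment → 3.25% → £1.37
LED flashlight £30.38: general merchandise → 4.75% → £1.44
RC car £91.14: toys and games, buyer-exempt → 0% → £0.00
Greeting card £7.03: general merchandise → 4.75% → £0.33
Stainless water bottle £30.29: general merchandise → 4.75% → £1.44
Wall clock £15.57: general merchandise → 4.75% → £0.74
Laundry detergent £18.05: general merchandise → 4.75% → £0.86
Dish soap £7.92: general merchandise → 4.75% → £0.38
Total tax = £0.93 + £1.37 + £1.44 + £0.33 + £1.44 + £0.74 + £0.86 + £0.38 = £7.49

£7.49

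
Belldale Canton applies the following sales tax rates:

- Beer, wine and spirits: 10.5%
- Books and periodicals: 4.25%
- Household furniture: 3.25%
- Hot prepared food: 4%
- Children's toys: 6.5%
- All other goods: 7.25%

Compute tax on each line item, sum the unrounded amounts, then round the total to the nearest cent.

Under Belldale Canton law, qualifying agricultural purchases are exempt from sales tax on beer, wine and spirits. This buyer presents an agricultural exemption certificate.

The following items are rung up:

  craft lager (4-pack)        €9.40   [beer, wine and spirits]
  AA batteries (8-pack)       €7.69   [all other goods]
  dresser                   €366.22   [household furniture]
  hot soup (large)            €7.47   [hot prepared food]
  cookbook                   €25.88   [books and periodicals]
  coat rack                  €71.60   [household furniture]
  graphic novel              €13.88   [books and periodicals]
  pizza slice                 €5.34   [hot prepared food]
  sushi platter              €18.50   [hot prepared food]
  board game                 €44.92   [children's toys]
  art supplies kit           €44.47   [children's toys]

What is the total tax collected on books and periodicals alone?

€1.69

Cookbook €25.88: books and periodicals → 4.25% → €1.0999
Graphic novel €13.88: books and periodicals → 4.25% → €0.5899
Tax on books and periodicals: unrounded sum = €1.6898 → €1.69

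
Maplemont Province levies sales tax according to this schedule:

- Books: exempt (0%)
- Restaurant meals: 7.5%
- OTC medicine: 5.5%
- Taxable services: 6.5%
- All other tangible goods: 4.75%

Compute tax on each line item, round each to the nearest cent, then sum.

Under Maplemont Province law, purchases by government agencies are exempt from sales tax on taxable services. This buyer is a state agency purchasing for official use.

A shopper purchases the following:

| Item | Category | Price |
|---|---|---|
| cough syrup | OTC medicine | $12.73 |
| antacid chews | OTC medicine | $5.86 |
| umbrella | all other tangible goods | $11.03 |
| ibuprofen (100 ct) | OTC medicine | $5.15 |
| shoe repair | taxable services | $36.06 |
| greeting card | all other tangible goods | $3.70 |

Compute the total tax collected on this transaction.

$2.00

Cough syrup $12.73: OTC medicine → 5.5% → $0.70
Antacid chews $5.86: OTC medicine → 5.5% → $0.32
Umbrella $11.03: all other tangible goods → 4.75% → $0.52
Ibuprofen (100 ct) $5.15: OTC medicine → 5.5% → $0.28
Shoe repair $36.06: taxable services, buyer-exempt → 0% → $0.00
Greeting card $3.70: all other tangible goods → 4.75% → $0.18
Total tax = $0.70 + $0.32 + $0.52 + $0.28 + $0.18 = $2.00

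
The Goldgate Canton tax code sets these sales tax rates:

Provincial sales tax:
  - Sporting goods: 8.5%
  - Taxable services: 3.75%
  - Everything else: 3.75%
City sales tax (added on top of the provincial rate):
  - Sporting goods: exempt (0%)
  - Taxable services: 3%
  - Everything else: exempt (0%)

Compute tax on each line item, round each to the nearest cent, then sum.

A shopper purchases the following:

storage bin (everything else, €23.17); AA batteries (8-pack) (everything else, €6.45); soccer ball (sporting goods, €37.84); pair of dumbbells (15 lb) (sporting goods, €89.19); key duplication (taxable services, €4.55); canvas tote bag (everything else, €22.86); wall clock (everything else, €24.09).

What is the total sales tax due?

€13.98

Storage bin €23.17: everything else → 3.75% + 0% city = 3.75% → €0.87
AA batteries (8-pack) €6.45: everything else → 3.75% + 0% city = 3.75% → €0.24
Soccer ball €37.84: sporting goods → 8.5% + 0% city = 8.5% → €3.22
Pair of dumbbells (15 lb) €89.19: sporting goods → 8.5% + 0% city = 8.5% → €7.58
Key duplication €4.55: taxable services → 3.75% + 3% city = 6.75% → €0.31
Canvas tote bag €22.86: everything else → 3.75% + 0% city = 3.75% → €0.86
Wall clock €24.09: everything else → 3.75% + 0% city = 3.75% → €0.90
Total tax = €0.87 + €0.24 + €3.22 + €7.58 + €0.31 + €0.86 + €0.90 = €13.98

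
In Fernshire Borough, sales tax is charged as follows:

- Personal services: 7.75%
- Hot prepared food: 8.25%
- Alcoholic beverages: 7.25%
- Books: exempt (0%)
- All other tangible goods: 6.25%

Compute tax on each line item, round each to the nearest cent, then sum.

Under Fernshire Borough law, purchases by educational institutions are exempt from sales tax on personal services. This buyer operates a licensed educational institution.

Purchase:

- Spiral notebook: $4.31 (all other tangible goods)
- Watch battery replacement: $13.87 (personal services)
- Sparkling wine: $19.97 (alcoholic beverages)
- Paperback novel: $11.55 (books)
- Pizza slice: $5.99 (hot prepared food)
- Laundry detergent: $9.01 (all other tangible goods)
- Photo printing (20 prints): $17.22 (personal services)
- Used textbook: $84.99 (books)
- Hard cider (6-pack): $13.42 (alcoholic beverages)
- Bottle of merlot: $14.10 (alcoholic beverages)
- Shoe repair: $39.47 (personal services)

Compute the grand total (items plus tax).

$238.66

Spiral notebook $4.31: all other tangible goods → 6.25% → $0.27
Watch battery replacement $13.87: personal services, buyer-exempt → 0% → $0.00
Sparkling wine $19.97: alcoholic beverages → 7.25% → $1.45
Paperback novel $11.55: books → 0% → $0.00
Pizza slice $5.99: hot prepared food → 8.25% → $0.49
Laundry detergent $9.01: all other tangible goods → 6.25% → $0.56
Photo printing (20 prints) $17.22: personal services, buyer-exempt → 0% → $0.00
Used textbook $84.99: books → 0% → $0.00
Hard cider (6-pack) $13.42: alcoholic beverages → 7.25% → $0.97
Bottle of merlot $14.10: alcoholic beverages → 7.25% → $1.02
Shoe repair $39.47: personal services, buyer-exempt → 0% → $0.00
Subtotal = $233.90; tax = $4.76; total due = $238.66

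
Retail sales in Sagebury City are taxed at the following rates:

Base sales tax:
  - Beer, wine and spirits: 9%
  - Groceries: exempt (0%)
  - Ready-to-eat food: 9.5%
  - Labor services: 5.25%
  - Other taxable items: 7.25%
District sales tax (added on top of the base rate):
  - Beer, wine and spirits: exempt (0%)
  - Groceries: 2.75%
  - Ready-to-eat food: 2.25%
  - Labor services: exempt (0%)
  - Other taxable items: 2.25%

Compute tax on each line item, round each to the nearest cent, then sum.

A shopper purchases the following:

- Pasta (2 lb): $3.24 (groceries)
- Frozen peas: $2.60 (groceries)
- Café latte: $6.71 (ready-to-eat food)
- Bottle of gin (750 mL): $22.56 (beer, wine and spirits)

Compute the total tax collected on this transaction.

$2.98

Pasta (2 lb) $3.24: groceries → 0% + 2.75% district = 2.75% → $0.09
Frozen peas $2.60: groceries → 0% + 2.75% district = 2.75% → $0.07
Café latte $6.71: ready-to-eat food → 9.5% + 2.25% district = 11.75% → $0.79
Bottle of gin (750 mL) $22.56: beer, wine and spirits → 9% + 0% district = 9% → $2.03
Total tax = $0.09 + $0.07 + $0.79 + $2.03 = $2.98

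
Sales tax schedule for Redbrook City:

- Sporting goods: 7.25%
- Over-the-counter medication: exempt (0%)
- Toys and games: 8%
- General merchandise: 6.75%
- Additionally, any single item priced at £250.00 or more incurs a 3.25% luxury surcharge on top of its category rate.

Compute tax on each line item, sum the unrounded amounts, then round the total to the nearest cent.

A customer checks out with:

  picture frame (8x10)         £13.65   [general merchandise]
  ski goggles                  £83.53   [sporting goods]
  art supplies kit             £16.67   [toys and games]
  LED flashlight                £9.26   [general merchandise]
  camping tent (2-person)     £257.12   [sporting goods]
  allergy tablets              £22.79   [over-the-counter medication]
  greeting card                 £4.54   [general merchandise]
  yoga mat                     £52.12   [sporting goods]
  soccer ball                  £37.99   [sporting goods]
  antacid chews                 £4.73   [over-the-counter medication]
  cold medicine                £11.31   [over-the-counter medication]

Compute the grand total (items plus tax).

£556.48

Picture frame (8x10) £13.65: general merchandise → 6.75% → £0.921375
Ski goggles £83.53: sporting goods → 7.25% → £6.055925
Art supplies kit £16.67: toys and games → 8% → £1.3336
LED flashlight £9.26: general merchandise → 6.75% → £0.62505
Camping tent (2-person) £257.12: sporting goods → 7.25% + 3.25% surcharge = 10.5% → £26.9976
Allergy tablets £22.79: over-the-counter medication → 0% → £0.00
Greeting card £4.54: general merchandise → 6.75% → £0.30645
Yoga mat £52.12: sporting goods → 7.25% → £3.7787
Soccer ball £37.99: sporting goods → 7.25% → £2.754275
Antacid chews £4.73: over-the-counter medication → 0% → £0.00
Cold medicine £11.31: over-the-counter medication → 0% → £0.00
Subtotal = £513.71; unrounded tax = £42.772975 → £42.77; total due = £556.48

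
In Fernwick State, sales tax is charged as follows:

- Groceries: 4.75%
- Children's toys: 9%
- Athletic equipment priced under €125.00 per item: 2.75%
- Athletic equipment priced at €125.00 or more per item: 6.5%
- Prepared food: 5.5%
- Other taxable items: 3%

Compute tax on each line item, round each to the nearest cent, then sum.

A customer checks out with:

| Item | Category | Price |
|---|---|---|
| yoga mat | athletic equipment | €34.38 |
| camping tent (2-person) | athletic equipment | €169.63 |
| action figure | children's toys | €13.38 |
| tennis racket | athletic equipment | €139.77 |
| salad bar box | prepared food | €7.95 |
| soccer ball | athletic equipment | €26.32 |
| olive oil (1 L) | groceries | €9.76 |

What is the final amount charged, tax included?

Yoga mat €34.38: athletic equipment, under €125.00 → 2.75% → €0.95
Camping tent (2-person) €169.63: athletic equipment, €125.00 or more → 6.5% → €11.03
Action figure €13.38: children's toys → 9% → €1.20
Tennis racket €139.77: athletic equipment, €125.00 or more → 6.5% → €9.09
Salad bar box €7.95: prepared food → 5.5% → €0.44
Soccer ball €26.32: athletic equipment, under €125.00 → 2.75% → €0.72
Olive oil (1 L) €9.76: groceries → 4.75% → €0.46
Subtotal = €401.19; tax = €23.89; total due = €425.08

€425.08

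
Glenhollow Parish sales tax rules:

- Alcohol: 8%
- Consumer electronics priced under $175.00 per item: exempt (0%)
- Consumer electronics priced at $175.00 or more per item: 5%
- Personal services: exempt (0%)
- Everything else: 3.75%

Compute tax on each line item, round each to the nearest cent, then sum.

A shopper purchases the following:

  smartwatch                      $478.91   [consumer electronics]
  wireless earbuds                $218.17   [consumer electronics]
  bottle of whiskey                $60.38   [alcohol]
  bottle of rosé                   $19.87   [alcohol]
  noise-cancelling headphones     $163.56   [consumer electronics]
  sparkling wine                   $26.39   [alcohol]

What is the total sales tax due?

Smartwatch $478.91: consumer electronics, $175.00 or more → 5% → $23.95
Wireless earbuds $218.17: consumer electronics, $175.00 or more → 5% → $10.91
Bottle of whiskey $60.38: alcohol → 8% → $4.83
Bottle of rosé $19.87: alcohol → 8% → $1.59
Noise-cancelling headphones $163.56: consumer electronics, under $175.00 → 0% → $0.00
Sparkling wine $26.39: alcohol → 8% → $2.11
Total tax = $23.95 + $10.91 + $4.83 + $1.59 + $2.11 = $43.39

$43.39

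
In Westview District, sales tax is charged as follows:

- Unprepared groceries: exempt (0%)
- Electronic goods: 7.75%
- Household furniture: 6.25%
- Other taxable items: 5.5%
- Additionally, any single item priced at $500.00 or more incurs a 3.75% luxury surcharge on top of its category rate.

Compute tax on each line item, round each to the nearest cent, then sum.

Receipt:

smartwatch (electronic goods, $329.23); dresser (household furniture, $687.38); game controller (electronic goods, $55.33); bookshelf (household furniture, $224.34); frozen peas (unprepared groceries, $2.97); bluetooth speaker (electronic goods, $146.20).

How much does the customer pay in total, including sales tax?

$1569.35

Smartwatch $329.23: electronic goods → 7.75% → $25.52
Dresser $687.38: household furniture → 6.25% + 3.75% surcharge = 10% → $68.74
Game controller $55.33: electronic goods → 7.75% → $4.29
Bookshelf $224.34: household furniture → 6.25% → $14.02
Frozen peas $2.97: unprepared groceries → 0% → $0.00
Bluetooth speaker $146.20: electronic goods → 7.75% → $11.33
Subtotal = $1445.45; tax = $123.90; total due = $1569.35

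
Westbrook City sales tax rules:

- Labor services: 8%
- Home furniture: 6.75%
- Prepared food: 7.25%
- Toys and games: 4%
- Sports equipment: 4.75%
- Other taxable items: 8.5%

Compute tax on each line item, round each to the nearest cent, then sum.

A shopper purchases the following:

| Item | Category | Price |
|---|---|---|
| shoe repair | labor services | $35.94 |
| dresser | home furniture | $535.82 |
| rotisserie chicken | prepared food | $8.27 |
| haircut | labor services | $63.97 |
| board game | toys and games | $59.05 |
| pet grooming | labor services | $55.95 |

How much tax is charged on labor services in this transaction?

$12.48

Shoe repair $35.94: labor services → 8% → $2.88
Haircut $63.97: labor services → 8% → $5.12
Pet grooming $55.95: labor services → 8% → $4.48
Tax on labor services = $2.88 + $5.12 + $4.48 = $12.48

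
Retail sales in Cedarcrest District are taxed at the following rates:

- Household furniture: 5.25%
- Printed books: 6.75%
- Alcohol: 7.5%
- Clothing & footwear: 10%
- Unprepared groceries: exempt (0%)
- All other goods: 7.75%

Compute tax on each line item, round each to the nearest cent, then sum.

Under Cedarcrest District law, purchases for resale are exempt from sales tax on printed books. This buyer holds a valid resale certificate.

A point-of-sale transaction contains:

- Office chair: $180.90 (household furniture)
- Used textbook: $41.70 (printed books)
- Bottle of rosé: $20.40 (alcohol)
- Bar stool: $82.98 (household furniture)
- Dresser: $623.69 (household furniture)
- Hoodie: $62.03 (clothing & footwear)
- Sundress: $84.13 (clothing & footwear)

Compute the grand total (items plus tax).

Office chair $180.90: household furniture → 5.25% → $9.50
Used textbook $41.70: printed books, buyer-exempt → 0% → $0.00
Bottle of rosé $20.40: alcohol → 7.5% → $1.53
Bar stool $82.98: household furniture → 5.25% → $4.36
Dresser $623.69: household furniture → 5.25% → $32.74
Hoodie $62.03: clothing & footwear → 10% → $6.20
Sundress $84.13: clothing & footwear → 10% → $8.41
Subtotal = $1095.83; tax = $62.74; total due = $1158.57

$1158.57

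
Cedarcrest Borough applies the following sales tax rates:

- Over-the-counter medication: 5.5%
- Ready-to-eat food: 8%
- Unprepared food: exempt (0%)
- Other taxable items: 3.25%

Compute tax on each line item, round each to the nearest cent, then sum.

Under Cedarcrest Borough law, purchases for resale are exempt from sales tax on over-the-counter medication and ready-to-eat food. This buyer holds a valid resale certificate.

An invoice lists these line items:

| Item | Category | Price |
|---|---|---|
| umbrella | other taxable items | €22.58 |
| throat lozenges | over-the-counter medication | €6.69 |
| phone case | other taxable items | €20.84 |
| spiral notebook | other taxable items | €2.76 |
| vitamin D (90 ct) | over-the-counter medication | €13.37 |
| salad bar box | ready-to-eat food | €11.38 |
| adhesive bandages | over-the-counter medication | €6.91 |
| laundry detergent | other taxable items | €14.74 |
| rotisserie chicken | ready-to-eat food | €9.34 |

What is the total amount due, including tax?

€110.59

Umbrella €22.58: other taxable items → 3.25% → €0.73
Throat lozenges €6.69: over-the-counter medication, buyer-exempt → 0% → €0.00
Phone case €20.84: other taxable items → 3.25% → €0.68
Spiral notebook €2.76: other taxable items → 3.25% → €0.09
Vitamin D (90 ct) €13.37: over-the-counter medication, buyer-exempt → 0% → €0.00
Salad bar box €11.38: ready-to-eat food, buyer-exempt → 0% → €0.00
Adhesive bandages €6.91: over-the-counter medication, buyer-exempt → 0% → €0.00
Laundry detergent €14.74: other taxable items → 3.25% → €0.48
Rotisserie chicken €9.34: ready-to-eat food, buyer-exempt → 0% → €0.00
Subtotal = €108.61; tax = €1.98; total due = €110.59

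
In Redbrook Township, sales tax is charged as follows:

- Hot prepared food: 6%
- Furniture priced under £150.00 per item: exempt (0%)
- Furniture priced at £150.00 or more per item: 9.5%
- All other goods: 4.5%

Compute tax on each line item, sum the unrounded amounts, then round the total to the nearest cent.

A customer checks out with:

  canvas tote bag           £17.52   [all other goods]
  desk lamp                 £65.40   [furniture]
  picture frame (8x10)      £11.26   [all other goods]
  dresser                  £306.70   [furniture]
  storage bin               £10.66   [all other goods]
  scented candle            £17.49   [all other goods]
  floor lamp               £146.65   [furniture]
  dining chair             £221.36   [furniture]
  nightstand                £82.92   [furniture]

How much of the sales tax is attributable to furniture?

£50.17

Desk lamp £65.40: furniture, under £150.00 → 0% → £0.00
Dresser £306.70: furniture, £150.00 or more → 9.5% → £29.1365
Floor lamp £146.65: furniture, under £150.00 → 0% → £0.00
Dining chair £221.36: furniture, £150.00 or more → 9.5% → £21.0292
Nightstand £82.92: furniture, under £150.00 → 0% → £0.00
Tax on furniture: unrounded sum = £50.1657 → £50.17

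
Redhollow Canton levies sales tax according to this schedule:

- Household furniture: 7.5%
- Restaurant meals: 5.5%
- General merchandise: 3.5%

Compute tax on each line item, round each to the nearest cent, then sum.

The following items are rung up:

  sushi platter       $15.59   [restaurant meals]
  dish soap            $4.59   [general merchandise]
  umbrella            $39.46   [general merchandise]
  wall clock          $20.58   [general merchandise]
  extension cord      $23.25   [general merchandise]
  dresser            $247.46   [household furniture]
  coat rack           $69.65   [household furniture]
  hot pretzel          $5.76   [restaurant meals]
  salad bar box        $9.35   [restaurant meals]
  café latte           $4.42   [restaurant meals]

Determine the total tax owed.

$28.78

Sushi platter $15.59: restaurant meals → 5.5% → $0.86
Dish soap $4.59: general merchandise → 3.5% → $0.16
Umbrella $39.46: general merchandise → 3.5% → $1.38
Wall clock $20.58: general merchandise → 3.5% → $0.72
Extension cord $23.25: general merchandise → 3.5% → $0.81
Dresser $247.46: household furniture → 7.5% → $18.56
Coat rack $69.65: household furniture → 7.5% → $5.22
Hot pretzel $5.76: restaurant meals → 5.5% → $0.32
Salad bar box $9.35: restaurant meals → 5.5% → $0.51
Café latte $4.42: restaurant meals → 5.5% → $0.24
Total tax = $0.86 + $0.16 + $1.38 + $0.72 + $0.81 + $18.56 + $5.22 + $0.32 + $0.51 + $0.24 = $28.78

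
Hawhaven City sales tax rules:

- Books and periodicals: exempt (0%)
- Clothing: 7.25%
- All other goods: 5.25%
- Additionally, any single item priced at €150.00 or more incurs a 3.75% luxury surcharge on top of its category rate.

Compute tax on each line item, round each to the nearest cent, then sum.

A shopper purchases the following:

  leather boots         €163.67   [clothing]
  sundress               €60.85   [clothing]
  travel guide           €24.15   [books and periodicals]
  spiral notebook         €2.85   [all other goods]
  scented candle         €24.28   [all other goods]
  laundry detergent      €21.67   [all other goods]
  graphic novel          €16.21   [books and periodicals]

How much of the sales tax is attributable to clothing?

Leather boots €163.67: clothing → 7.25% + 3.75% surcharge = 11% → €18.00
Sundress €60.85: clothing → 7.25% → €4.41
Tax on clothing = €18.00 + €4.41 = €22.41

€22.41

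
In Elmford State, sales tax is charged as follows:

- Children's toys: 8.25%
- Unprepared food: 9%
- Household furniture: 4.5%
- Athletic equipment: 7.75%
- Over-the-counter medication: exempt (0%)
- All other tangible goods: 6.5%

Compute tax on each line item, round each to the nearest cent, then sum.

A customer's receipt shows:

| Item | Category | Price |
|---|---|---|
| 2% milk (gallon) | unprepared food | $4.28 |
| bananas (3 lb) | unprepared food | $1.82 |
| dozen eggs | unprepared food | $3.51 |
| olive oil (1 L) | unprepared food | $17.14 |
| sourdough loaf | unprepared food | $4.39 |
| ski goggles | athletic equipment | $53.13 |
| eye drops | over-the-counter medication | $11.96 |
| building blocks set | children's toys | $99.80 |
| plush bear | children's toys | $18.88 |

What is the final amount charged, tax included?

2% milk (gallon) $4.28: unprepared food → 9% → $0.39
Bananas (3 lb) $1.82: unprepared food → 9% → $0.16
Dozen eggs $3.51: unprepared food → 9% → $0.32
Olive oil (1 L) $17.14: unprepared food → 9% → $1.54
Sourdough loaf $4.39: unprepared food → 9% → $0.40
Ski goggles $53.13: athletic equipment → 7.75% → $4.12
Eye drops $11.96: over-the-counter medication → 0% → $0.00
Building blocks set $99.80: children's toys → 8.25% → $8.23
Plush bear $18.88: children's toys → 8.25% → $1.56
Subtotal = $214.91; tax = $16.72; total due = $231.63

$231.63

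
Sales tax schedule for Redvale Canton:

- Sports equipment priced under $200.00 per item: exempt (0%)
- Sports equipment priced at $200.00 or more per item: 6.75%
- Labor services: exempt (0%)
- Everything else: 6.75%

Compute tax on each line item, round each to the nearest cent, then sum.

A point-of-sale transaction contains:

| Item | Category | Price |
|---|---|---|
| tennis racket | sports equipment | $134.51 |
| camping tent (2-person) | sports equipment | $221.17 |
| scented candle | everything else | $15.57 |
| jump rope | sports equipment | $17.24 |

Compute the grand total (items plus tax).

$404.47

Tennis racket $134.51: sports equipment, under $200.00 → 0% → $0.00
Camping tent (2-person) $221.17: sports equipment, $200.00 or more → 6.75% → $14.93
Scented candle $15.57: everything else → 6.75% → $1.05
Jump rope $17.24: sports equipment, under $200.00 → 0% → $0.00
Subtotal = $388.49; tax = $15.98; total due = $404.47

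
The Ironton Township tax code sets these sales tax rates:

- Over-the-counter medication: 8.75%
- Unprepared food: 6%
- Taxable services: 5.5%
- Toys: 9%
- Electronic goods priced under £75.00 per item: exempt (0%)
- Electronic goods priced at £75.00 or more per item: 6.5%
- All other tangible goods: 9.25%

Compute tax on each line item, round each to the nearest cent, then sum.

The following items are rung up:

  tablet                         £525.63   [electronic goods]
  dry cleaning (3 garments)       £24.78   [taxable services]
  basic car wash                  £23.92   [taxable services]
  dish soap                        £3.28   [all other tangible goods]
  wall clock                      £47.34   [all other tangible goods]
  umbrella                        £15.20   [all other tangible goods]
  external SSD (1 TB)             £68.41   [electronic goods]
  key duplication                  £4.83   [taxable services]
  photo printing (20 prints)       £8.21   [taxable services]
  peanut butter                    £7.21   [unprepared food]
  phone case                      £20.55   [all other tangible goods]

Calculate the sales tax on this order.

Tablet £525.63: electronic goods, £75.00 or more → 6.5% → £34.17
Dry cleaning (3 garments) £24.78: taxable services → 5.5% → £1.36
Basic car wash £23.92: taxable services → 5.5% → £1.32
Dish soap £3.28: all other tangible goods → 9.25% → £0.30
Wall clock £47.34: all other tangible goods → 9.25% → £4.38
Umbrella £15.20: all other tangible goods → 9.25% → £1.41
External SSD (1 TB) £68.41: electronic goods, under £75.00 → 0% → £0.00
Key duplication £4.83: taxable services → 5.5% → £0.27
Photo printing (20 prints) £8.21: taxable services → 5.5% → £0.45
Peanut butter £7.21: unprepared food → 6% → £0.43
Phone case £20.55: all other tangible goods → 9.25% → £1.90
Total tax = £34.17 + £1.36 + £1.32 + £0.30 + £4.38 + £1.41 + £0.27 + £0.45 + £0.43 + £1.90 = £45.99

£45.99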